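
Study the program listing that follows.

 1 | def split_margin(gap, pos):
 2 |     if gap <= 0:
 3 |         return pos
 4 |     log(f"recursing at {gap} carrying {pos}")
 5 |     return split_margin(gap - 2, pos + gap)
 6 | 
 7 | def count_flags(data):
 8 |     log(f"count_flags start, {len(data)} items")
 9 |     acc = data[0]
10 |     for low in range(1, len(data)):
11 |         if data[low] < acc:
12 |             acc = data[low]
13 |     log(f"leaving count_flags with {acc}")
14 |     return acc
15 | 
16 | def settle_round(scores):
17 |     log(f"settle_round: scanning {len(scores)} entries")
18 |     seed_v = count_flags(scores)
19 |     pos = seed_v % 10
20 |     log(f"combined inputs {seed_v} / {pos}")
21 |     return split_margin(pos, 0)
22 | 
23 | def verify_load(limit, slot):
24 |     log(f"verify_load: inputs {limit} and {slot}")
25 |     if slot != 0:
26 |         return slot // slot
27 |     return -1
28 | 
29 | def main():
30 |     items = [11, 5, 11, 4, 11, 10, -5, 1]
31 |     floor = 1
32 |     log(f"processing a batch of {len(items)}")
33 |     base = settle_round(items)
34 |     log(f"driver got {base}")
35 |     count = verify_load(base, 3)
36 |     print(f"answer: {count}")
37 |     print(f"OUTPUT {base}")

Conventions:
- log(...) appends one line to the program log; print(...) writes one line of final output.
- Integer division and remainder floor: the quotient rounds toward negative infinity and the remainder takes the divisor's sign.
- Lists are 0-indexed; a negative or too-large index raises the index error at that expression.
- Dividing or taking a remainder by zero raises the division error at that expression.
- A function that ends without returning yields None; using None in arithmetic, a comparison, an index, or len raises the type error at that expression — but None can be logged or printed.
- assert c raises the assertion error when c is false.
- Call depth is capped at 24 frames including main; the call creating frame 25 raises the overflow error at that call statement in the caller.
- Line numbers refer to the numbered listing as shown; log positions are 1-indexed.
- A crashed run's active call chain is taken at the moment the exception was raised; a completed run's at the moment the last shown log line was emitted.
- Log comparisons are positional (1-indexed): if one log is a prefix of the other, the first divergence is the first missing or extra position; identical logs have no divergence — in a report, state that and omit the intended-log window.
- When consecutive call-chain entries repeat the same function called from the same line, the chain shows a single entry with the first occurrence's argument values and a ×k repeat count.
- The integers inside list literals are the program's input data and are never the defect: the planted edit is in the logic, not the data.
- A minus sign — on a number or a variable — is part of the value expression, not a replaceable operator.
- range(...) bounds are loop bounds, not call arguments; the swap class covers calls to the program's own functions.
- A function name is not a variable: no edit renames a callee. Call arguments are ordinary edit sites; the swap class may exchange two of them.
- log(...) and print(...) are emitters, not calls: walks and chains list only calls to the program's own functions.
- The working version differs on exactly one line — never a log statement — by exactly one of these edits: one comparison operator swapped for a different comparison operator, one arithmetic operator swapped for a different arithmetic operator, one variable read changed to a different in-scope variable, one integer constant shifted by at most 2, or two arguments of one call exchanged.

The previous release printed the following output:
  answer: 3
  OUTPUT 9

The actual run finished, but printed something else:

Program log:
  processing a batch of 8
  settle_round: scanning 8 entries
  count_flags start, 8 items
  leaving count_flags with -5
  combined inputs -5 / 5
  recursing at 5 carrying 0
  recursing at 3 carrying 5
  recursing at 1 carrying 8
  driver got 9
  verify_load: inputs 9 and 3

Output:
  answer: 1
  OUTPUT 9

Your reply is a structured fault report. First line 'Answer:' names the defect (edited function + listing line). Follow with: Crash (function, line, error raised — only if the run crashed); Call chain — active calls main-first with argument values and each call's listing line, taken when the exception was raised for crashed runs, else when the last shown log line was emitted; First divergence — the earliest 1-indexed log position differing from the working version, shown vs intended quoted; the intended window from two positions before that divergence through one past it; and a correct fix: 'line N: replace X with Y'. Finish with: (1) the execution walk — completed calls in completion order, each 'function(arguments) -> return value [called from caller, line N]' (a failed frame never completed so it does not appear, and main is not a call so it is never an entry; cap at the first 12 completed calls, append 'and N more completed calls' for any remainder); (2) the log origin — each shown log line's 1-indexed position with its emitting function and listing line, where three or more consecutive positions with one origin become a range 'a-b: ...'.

Answer: the defect is in verify_load at line 26.
Key observation: Every logged value matches the working version; the printed result is what differs.
Call chain: main -> verify_load(9, 3) (called at line 35).
First divergence: none — the logs agree in full.
Execution walk:
  count_flags([11, 5, 11, 4, 11, 10, -5, 1]) -> -5  [called from settle_round, line 18]
  split_margin(-1, 9) -> 9  [called from split_margin, line 5]
  split_margin(1, 8) -> 9  [called from split_margin, line 5]
  split_margin(3, 5) -> 9  [called from split_margin, line 5]
  split_margin(5, 0) -> 9  [called from settle_round, line 21]
  settle_round([11, 5, 11, 4, 11, 10, -5, 1]) -> 9  [called from main, line 33]
  verify_load(9, 3) -> 1  [called from main, line 35]
Log origin:
  1: emitted by main (line 32)
  2: emitted by settle_round (line 17)
  3: emitted by count_flags (line 8)
  4: emitted by count_flags (line 13)
  5: emitted by settle_round (line 20)
  6-8: emitted by split_margin (line 4)
  9: emitted by main (line 34)
  10: emitted by verify_load (line 24)
A correct fix: line 26: replace `slot // slot` with `limit // slot`.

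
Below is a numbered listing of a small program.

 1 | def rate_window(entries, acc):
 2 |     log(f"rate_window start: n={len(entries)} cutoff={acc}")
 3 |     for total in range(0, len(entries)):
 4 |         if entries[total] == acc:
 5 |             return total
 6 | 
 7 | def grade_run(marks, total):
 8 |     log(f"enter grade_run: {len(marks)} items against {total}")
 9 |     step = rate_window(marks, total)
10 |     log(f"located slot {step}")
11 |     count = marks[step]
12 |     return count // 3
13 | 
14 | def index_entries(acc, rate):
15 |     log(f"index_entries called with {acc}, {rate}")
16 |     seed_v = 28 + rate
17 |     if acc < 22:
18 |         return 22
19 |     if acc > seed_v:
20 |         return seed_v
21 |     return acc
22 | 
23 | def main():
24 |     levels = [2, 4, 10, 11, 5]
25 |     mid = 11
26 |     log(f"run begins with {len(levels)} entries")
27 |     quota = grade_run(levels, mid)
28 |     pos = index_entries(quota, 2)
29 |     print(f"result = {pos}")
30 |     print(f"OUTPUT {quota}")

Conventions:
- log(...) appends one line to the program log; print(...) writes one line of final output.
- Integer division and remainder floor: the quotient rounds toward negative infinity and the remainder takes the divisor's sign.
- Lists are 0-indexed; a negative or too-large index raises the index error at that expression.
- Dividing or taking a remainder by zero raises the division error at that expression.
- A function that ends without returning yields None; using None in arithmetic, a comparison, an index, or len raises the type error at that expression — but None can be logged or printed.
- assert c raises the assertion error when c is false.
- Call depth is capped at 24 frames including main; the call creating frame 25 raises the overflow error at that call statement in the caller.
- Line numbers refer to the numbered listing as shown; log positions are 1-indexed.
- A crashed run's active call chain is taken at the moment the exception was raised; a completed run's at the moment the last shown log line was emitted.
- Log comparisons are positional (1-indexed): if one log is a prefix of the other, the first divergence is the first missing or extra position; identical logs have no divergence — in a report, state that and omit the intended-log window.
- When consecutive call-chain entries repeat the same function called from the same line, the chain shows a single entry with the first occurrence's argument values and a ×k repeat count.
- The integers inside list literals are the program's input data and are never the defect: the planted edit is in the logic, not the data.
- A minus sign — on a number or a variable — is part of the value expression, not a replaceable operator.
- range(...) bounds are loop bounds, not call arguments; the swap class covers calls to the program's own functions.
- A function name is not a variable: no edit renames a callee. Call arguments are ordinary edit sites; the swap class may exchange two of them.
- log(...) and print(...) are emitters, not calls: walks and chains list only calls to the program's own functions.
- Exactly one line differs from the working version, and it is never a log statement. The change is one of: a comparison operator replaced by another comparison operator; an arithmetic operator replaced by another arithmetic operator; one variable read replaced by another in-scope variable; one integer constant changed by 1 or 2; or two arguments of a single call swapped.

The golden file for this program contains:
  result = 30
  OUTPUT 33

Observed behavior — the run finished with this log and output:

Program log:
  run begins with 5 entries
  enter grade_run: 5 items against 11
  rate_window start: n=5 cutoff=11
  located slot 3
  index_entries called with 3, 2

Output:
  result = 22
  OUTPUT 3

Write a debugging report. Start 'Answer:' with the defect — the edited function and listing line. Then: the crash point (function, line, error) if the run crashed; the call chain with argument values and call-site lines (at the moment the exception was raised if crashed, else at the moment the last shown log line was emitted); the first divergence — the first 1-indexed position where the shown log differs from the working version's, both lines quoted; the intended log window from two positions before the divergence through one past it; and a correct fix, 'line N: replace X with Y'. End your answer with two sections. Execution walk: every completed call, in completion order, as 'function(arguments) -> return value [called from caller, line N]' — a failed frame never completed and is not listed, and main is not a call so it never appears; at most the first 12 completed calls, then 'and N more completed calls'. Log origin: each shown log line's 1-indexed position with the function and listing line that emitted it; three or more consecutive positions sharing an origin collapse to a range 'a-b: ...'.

Answer: the defect is in grade_run at line 12.
The tell: Position 5 is the first bad log line: 'index_entries called with 3, 2' should read 'index_entries called with 33, 2'.
Call chain: main -> index_entries(3, 2) (called at line 28).
First divergence: position 5; shown 'index_entries called with 3, 2' vs intended 'index_entries called with 33, 2'.
Intended log window:
  3: rate_window start: n=5 cutoff=11
  4: located slot 3
  5: index_entries called with 33, 2
Execution walk:
  rate_window([2, 4, 10, 11, 5], 11) -> 3  [called from grade_run, line 9]
  grade_run([2, 4, 10, 11, 5], 11) -> 3  [called from main, line 27]
  index_entries(3, 2) -> 22  [called from main, line 28]
Log origins:
  1: from main, line 26
  2: from grade_run, line 8
  3: from rate_window, line 2
  4: from grade_run, line 10
  5: from index_entries, line 15
A correct fix: line 12: replace `//` with `*`.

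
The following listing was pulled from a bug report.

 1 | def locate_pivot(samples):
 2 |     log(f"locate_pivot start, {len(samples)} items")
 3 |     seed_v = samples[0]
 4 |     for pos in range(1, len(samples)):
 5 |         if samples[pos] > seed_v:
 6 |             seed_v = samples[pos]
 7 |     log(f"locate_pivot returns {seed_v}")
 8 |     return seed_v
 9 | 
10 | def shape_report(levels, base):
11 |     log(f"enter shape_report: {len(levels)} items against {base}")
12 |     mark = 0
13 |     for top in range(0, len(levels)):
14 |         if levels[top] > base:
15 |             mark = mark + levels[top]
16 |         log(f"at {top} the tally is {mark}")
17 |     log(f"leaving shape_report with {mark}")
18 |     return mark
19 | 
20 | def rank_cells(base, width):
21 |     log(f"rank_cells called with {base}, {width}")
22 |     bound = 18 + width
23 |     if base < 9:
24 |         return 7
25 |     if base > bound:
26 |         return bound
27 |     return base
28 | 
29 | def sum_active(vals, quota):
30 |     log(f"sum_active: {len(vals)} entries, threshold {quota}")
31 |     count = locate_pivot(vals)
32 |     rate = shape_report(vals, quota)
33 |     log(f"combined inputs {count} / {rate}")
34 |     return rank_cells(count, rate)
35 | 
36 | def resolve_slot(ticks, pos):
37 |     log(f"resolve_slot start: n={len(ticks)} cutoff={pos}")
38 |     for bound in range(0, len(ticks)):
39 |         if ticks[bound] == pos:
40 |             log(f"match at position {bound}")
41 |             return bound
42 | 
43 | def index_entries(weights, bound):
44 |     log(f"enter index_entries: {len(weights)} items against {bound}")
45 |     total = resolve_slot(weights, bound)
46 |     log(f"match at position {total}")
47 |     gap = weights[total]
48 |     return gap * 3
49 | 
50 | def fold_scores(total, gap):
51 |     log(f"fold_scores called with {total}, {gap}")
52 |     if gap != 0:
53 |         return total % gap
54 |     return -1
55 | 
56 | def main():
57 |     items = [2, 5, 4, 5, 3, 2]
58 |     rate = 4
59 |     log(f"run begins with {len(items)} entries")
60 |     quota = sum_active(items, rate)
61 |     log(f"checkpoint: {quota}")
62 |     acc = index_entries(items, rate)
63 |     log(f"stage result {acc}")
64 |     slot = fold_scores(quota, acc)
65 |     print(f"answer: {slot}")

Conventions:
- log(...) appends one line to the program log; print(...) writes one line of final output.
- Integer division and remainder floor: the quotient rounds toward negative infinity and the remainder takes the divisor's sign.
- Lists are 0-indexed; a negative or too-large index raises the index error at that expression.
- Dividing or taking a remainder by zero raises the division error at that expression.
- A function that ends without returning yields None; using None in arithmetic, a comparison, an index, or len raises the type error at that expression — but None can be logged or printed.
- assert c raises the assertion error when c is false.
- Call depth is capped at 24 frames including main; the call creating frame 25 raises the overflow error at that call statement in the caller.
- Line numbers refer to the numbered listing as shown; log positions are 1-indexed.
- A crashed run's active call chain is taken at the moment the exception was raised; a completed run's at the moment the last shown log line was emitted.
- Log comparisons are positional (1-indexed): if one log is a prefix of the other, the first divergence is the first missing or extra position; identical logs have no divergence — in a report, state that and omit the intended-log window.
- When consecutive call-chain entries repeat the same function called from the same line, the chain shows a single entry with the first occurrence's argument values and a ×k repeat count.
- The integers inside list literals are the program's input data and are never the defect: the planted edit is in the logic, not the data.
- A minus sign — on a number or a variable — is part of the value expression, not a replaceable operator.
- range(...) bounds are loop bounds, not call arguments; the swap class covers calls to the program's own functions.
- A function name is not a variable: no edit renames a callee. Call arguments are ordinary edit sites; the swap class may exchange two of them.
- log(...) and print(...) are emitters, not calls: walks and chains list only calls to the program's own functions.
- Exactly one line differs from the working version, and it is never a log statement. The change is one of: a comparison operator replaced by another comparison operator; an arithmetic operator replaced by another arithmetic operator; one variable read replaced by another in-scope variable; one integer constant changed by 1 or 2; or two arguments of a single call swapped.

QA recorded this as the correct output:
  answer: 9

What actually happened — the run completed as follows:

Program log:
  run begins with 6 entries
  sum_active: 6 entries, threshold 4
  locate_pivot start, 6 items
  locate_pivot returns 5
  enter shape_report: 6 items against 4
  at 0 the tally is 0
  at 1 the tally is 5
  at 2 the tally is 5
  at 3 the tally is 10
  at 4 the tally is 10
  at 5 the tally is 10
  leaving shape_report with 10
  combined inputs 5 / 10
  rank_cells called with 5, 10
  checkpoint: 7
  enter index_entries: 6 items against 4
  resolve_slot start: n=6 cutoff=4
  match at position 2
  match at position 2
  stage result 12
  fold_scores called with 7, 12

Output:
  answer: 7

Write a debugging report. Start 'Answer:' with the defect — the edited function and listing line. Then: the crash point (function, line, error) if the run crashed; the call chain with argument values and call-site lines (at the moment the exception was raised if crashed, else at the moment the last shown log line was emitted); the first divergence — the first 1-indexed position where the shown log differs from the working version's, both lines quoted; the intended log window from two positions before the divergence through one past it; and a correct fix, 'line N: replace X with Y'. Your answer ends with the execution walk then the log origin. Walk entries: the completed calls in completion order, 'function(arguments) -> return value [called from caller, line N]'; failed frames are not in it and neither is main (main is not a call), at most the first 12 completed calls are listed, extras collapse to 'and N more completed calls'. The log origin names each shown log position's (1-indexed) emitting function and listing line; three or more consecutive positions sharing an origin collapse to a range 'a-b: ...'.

Answer: the defect is in rank_cells at line 24.
Core observation: The log first diverges at position 15: the faulty run prints 'checkpoint: 7' where the working version prints 'checkpoint: 9'.
Call chain: main -> fold_scores(7, 12) (called at line 64).
First divergence: position 15; shown 'checkpoint: 7' vs intended 'checkpoint: 9'.
Intended log window:
  13: combined inputs 5 / 10
  14: rank_cells called with 5, 10
  15: checkpoint: 9
  16: enter index_entries: 6 items against 4
Execution walk:
  locate_pivot([2, 5, 4, 5, 3, 2]) -> 5  [called from sum_active, line 31]
  shape_report([2, 5, 4, 5, 3, 2], 4) -> 10  [called from sum_active, line 32]
  rank_cells(5, 10) -> 7  [called from sum_active, line 34]
  sum_active([2, 5, 4, 5, 3, 2], 4) -> 7  [called from main, line 60]
  resolve_slot([2, 5, 4, 5, 3, 2], 4) -> 2  [called from index_entries, line 45]
  index_entries([2, 5, 4, 5, 3, 2], 4) -> 12  [called from main, line 62]
  fold_scores(7, 12) -> 7  [called from main, line 64]
Log origin:
  1: emitted by main (line 59)
  2: emitted by sum_active (line 30)
  3: emitted by locate_pivot (line 2)
  4: emitted by locate_pivot (line 7)
  5: emitted by shape_report (line 11)
  6-11: emitted by shape_report (line 16)
  12: emitted by shape_report (line 17)
  13: emitted by sum_active (line 33)
  14: emitted by rank_cells (line 21)
  15: emitted by main (line 61)
  16: emitted by index_entries (line 44)
  17: emitted by resolve_slot (line 37)
  18: emitted by resolve_slot (line 40)
  19: emitted by index_entries (line 46)
  20: emitted by main (line 63)
  21: emitted by fold_scores (line 51)
A correct fix: line 24: replace `7` with `9`.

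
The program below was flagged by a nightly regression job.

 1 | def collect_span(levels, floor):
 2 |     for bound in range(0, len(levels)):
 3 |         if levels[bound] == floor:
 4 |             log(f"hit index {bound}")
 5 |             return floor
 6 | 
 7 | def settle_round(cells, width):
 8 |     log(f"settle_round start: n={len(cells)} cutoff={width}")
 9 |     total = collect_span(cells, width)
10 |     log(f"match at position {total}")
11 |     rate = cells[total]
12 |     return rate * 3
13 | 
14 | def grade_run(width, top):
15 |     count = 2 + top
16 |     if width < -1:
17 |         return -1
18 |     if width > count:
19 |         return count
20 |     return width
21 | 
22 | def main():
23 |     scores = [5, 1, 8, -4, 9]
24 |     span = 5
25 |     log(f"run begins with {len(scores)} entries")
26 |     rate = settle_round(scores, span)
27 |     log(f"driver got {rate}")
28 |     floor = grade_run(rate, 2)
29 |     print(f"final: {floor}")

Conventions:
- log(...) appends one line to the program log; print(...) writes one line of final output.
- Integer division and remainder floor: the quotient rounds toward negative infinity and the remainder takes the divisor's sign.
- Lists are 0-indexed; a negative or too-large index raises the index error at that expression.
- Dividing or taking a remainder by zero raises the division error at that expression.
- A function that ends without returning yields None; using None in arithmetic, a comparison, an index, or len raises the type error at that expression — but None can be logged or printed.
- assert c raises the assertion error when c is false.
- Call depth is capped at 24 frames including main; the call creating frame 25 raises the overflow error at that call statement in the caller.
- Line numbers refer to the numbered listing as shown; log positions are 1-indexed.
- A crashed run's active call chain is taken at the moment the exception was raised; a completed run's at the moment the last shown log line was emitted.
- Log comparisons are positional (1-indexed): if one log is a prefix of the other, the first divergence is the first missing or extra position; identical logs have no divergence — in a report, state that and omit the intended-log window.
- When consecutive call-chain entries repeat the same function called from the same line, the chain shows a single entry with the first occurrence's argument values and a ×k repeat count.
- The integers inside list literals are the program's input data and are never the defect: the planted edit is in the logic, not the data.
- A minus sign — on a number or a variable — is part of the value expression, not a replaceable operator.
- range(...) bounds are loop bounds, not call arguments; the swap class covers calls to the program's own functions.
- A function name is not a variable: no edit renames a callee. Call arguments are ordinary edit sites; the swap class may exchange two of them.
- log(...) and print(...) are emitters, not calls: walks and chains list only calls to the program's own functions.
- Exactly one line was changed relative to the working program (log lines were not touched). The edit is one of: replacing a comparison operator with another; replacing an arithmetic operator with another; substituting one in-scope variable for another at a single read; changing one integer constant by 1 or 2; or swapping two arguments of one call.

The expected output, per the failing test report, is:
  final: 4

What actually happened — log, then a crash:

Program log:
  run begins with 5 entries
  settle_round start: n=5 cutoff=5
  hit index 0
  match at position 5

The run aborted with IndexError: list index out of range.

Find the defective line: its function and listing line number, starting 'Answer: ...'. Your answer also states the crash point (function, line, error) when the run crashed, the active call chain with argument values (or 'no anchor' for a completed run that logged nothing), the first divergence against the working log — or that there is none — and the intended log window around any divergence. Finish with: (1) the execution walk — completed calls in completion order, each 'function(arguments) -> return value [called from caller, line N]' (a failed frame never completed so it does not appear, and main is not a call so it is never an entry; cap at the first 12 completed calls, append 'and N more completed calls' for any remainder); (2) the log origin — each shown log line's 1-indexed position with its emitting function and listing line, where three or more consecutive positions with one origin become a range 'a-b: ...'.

Answer: the defect is in collect_span at line 5.
Core observation: Everything matches until log position 4, which reads 'match at position 5' in place of 'match at position 0'.
Crash: settle_round, line 11, IndexError.
Call chain: main -> settle_round([5, 1, 8, -4, 9], 5) (called at line 26).
First divergence: position 4 — the shown line 'match at position 5' should read 'match at position 0'.
Intended log window:
  2: settle_round start: n=5 cutoff=5
  3: hit index 0
  4: match at position 0
  5: driver got 15
Execution walk:
  collect_span([5, 1, 8, -4, 9], 5) -> 5  [called from settle_round, line 9]
Log origin:
  1: logged in main at line 25
  2: logged in settle_round at line 8
  3: logged in collect_span at line 4
  4: logged in settle_round at line 10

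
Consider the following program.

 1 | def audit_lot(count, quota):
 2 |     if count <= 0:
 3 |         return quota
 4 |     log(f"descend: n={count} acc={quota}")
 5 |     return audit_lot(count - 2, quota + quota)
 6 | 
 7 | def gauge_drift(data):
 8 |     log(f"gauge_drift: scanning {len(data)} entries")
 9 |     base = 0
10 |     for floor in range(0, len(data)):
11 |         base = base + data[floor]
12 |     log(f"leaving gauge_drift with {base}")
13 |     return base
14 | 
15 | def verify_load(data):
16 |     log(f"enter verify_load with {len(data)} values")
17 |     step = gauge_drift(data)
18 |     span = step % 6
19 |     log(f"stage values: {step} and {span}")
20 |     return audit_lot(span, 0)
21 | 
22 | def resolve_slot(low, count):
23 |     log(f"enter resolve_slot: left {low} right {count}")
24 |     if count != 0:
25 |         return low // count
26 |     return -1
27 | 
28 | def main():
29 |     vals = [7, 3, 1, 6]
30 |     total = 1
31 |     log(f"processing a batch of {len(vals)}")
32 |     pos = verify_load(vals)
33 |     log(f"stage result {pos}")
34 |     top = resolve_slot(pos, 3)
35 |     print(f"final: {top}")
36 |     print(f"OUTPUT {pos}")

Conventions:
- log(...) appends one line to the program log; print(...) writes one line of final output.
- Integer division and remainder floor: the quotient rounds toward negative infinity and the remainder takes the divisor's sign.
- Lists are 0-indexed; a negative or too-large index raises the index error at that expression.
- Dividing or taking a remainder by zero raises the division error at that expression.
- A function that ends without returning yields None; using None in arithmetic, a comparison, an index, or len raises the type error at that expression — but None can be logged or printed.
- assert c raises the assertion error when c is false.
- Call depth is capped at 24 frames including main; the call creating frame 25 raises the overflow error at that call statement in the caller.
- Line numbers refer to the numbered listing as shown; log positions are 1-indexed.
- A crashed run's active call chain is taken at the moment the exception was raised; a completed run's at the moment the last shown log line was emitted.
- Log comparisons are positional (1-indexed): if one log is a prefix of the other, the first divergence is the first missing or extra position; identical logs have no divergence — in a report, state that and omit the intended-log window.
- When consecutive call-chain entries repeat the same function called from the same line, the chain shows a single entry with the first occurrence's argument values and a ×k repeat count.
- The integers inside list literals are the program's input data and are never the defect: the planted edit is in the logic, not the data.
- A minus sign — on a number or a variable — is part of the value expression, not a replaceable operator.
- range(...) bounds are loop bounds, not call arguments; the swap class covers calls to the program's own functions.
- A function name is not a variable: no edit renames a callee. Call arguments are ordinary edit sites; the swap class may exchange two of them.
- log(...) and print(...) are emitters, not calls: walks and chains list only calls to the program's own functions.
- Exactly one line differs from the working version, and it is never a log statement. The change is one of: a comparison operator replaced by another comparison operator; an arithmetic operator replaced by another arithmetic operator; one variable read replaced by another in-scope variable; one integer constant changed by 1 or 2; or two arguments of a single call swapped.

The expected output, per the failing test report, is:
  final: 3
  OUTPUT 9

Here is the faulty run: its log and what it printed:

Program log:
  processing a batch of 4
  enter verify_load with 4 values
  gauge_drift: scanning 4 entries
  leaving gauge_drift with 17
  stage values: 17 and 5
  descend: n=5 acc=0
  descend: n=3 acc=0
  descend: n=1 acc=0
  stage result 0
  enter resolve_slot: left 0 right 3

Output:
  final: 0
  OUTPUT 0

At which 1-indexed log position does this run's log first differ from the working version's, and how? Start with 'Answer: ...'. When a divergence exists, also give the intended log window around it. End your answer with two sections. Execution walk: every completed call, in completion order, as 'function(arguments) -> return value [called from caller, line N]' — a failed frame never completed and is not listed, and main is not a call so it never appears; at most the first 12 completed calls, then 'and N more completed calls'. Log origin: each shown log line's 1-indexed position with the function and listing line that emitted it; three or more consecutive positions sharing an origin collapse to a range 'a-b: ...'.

Answer: position 7 — the shown line 'descend: n=3 acc=0' should read 'descend: n=3 acc=5'.
Intended log window:
  5: stage values: 17 and 5
  6: descend: n=5 acc=0
  7: descend: n=3 acc=5
  8: descend: n=1 acc=8
Execution walk:
  gauge_drift([7, 3, 1, 6]) -> 17  [called from verify_load, line 17]
  audit_lot(-1, 0) -> 0  [called from audit_lot, line 5]
  audit_lot(1, 0) -> 0  [called from audit_lot, line 5]
  audit_lot(3, 0) -> 0  [called from audit_lot, line 5]
  audit_lot(5, 0) -> 0  [called from verify_load, line 20]
  verify_load([7, 3, 1, 6]) -> 0  [called from main, line 32]
  resolve_slot(0, 3) -> 0  [called from main, line 34]
Log line origins:
  1: logged in main at line 31
  2: logged in verify_load at line 16
  3: logged in gauge_drift at line 8
  4: logged in gauge_drift at line 12
  5: logged in verify_load at line 19
  6-8: logged in audit_lot at line 4
  9: logged in main at line 33
  10: logged in resolve_slot at line 23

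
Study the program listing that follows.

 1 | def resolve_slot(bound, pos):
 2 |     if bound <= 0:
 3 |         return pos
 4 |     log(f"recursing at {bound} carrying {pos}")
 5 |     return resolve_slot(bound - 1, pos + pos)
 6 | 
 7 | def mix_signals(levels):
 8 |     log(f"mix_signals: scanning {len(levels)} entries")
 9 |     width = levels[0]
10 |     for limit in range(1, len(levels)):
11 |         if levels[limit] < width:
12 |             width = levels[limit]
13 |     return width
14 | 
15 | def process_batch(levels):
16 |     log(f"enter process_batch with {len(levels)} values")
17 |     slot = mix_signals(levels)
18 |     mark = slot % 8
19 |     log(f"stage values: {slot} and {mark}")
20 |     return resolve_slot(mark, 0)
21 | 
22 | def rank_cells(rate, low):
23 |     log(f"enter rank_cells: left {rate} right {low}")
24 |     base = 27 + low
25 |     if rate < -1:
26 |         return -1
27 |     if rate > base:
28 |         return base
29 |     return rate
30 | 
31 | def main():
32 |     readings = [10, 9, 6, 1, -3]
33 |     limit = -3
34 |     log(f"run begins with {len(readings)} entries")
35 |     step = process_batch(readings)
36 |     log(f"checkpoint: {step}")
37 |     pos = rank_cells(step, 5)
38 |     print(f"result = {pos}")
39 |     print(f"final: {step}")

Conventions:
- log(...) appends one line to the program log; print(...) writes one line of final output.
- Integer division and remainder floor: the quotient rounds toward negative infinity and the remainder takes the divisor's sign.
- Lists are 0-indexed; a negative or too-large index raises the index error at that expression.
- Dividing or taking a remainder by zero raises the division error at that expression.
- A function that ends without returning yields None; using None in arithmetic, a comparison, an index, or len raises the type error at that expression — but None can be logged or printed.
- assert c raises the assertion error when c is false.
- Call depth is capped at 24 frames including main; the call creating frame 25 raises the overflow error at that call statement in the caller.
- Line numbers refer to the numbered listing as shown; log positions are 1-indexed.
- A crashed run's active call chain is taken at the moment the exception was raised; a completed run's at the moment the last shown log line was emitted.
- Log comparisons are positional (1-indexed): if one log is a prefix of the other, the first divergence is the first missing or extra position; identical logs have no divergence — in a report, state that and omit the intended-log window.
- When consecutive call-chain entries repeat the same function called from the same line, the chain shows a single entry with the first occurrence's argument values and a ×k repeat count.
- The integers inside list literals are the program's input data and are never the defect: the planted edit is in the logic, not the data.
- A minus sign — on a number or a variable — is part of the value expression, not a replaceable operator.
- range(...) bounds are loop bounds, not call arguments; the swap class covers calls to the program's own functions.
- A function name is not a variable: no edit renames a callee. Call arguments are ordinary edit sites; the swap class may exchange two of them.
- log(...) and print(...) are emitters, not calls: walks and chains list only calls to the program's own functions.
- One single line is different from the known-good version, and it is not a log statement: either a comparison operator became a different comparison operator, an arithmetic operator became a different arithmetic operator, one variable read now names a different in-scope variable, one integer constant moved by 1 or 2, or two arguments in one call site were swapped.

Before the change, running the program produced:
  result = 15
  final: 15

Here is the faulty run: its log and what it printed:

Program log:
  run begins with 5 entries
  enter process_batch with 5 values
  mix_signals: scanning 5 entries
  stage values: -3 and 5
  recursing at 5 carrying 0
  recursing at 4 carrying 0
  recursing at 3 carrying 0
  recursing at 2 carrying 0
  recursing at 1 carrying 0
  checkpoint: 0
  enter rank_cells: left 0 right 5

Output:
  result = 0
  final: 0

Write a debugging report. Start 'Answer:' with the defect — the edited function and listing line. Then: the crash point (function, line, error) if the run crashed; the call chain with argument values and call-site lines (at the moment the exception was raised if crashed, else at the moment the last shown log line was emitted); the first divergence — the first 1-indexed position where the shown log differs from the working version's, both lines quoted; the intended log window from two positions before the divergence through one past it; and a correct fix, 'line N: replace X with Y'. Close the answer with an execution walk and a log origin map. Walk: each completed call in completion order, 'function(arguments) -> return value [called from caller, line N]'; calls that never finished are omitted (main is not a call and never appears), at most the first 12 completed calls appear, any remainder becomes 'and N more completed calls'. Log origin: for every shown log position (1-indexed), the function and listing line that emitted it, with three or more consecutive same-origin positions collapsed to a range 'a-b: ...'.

Answer: the defect is in resolve_slot at line 5.
Core observation: The log first diverges at position 6: the faulty run prints 'recursing at 4 carrying 0' where the working version prints 'recursing at 4 carrying 5'.
Call chain: main -> rank_cells(0, 5) (called at line 37).
First divergence: position 6 — the shown line 'recursing at 4 carrying 0' should read 'recursing at 4 carrying 5'.
Intended log window:
  4: stage values: -3 and 5
  5: recursing at 5 carrying 0
  6: recursing at 4 carrying 5
  7: recursing at 3 carrying 9
Execution walk:
  mix_signals([10, 9, 6, 1, -3]) -> -3  [called from process_batch, line 17]
  resolve_slot(0, 0) -> 0  [called from resolve_slot, line 5]
  resolve_slot(1, 0) -> 0  [called from resolve_slot, line 5]
  resolve_slot(2, 0) -> 0  [called from resolve_slot, line 5]
  resolve_slot(3, 0) -> 0  [called from resolve_slot, line 5]
  resolve_slot(4, 0) -> 0  [called from resolve_slot, line 5]
  resolve_slot(5, 0) -> 0  [called from process_batch, line 20]
  process_batch([10, 9, 6, 1, -3]) -> 0  [called from main, line 35]
  rank_cells(0, 5) -> 0  [called from main, line 37]
Log origins:
  1: from main, line 34
  2: from process_batch, line 16
  3: from mix_signals, line 8
  4: from process_batch, line 19
  5-9: from resolve_slot, line 4
  10: from main, line 36
  11: from rank_cells, line 23
A correct fix: line 5: replace `pos + pos` with `pos + bound`.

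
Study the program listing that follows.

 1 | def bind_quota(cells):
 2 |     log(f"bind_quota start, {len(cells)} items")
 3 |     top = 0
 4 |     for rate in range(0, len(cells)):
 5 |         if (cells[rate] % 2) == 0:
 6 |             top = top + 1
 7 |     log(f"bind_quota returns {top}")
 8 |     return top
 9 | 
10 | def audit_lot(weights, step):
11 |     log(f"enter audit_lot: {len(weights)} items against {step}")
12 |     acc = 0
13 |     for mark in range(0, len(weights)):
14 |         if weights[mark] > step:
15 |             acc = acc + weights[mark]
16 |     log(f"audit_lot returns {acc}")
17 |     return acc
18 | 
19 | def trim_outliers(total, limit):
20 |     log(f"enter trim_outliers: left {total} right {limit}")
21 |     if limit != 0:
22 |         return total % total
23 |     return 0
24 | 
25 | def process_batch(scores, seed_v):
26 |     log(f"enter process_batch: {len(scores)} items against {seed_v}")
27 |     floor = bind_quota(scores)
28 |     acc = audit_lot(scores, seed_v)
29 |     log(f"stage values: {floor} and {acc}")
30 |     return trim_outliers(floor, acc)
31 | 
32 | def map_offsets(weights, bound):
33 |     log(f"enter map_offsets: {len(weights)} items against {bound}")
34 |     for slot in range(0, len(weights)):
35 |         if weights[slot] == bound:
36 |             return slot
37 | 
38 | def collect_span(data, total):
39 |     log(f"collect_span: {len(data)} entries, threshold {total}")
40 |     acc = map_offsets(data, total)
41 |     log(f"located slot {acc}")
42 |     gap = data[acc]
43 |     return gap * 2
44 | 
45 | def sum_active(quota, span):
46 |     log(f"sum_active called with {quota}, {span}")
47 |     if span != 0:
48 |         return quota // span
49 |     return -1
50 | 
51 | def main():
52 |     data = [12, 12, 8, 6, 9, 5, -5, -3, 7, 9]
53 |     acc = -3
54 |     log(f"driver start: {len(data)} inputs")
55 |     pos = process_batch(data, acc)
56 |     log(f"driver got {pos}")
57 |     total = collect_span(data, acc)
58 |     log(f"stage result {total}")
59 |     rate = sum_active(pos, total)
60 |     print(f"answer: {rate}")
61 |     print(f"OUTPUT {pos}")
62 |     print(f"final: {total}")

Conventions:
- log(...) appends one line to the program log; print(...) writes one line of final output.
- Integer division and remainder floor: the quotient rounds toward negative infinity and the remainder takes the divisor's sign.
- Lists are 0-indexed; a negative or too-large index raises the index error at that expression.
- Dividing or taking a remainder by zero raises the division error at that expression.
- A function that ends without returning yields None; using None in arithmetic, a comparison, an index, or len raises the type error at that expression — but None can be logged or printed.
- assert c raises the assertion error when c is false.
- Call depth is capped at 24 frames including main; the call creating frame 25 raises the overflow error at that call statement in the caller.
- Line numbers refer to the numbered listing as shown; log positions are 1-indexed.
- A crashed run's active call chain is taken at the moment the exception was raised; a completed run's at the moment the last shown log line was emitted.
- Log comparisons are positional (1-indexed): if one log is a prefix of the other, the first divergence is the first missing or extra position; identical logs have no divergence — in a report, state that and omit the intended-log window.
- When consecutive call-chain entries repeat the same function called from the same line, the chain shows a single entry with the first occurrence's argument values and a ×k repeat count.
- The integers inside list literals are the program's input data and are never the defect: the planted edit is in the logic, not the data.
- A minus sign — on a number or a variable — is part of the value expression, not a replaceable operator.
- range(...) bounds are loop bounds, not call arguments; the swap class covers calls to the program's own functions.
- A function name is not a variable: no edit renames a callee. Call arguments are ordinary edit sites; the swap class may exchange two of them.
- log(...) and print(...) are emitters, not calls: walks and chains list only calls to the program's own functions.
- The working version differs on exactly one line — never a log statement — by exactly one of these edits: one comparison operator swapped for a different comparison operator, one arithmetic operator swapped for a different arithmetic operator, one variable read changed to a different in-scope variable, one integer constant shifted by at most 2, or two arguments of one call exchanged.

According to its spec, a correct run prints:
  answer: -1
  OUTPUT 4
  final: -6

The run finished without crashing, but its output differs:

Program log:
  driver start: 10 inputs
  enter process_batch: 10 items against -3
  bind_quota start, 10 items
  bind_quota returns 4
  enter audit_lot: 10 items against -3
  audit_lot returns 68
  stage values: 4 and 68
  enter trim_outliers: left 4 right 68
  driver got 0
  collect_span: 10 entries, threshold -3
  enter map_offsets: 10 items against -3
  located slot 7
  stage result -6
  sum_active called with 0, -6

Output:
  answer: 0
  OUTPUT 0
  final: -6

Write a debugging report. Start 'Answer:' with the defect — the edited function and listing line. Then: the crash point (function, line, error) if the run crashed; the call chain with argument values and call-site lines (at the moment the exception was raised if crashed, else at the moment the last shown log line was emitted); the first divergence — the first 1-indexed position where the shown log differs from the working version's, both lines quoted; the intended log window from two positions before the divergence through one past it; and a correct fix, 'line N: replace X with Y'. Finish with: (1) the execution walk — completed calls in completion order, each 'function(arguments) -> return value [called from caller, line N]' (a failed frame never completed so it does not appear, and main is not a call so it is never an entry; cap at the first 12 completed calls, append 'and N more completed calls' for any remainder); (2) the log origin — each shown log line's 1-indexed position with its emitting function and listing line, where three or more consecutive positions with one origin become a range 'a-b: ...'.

Answer: the defect is in trim_outliers at line 22.
Key fact: At log position 9 the runs split — shown 'driver got 0', but the working version logs 'driver got 4'.
Call chain: main -> sum_active(0, -6) (called at line 59).
First divergence: position 9; shown 'driver got 0' vs intended 'driver got 4'.
Intended log window:
  7: stage values: 4 and 68
  8: enter trim_outliers: left 4 right 68
  9: driver got 4
  10: collect_span: 10 entries, threshold -3
Execution walk:
  bind_quota([12, 12, 8, 6, 9, 5, -5, -3, 7, 9]) -> 4  [called from process_batch, line 27]
  audit_lot([12, 12, 8, 6, 9, 5, -5, -3, 7, 9], -3) -> 68  [called from process_batch, line 28]
  trim_outliers(4, 68) -> 0  [called from process_batch, line 30]
  process_batch([12, 12, 8, 6, 9, 5, -5, -3, 7, 9], -3) -> 0  [called from main, line 55]
  map_offsets([12, 12, 8, 6, 9, 5, -5, -3, 7, 9], -3) -> 7  [called from collect_span, line 40]
  collect_span([12, 12, 8, 6, 9, 5, -5, -3, 7, 9], -3) -> -6  [called from main, line 57]
  sum_active(0, -6) -> 0  [called from main, line 59]
Log origins:
  1: emitted by main (line 54)
  2: emitted by process_batch (line 26)
  3: emitted by bind_quota (line 2)
  4: emitted by bind_quota (line 7)
  5: emitted by audit_lot (line 11)
  6: emitted by audit_lot (line 16)
  7: emitted by process_batch (line 29)
  8: emitted by trim_outliers (line 20)
  9: emitted by main (line 56)
  10: emitted by collect_span (line 39)
  11: emitted by map_offsets (line 33)
  12: emitted by collect_span (line 41)
  13: emitted by main (line 58)
  14: emitted by sum_active (line 46)
A correct fix: line 22: replace `total % total` with `total % limit`.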